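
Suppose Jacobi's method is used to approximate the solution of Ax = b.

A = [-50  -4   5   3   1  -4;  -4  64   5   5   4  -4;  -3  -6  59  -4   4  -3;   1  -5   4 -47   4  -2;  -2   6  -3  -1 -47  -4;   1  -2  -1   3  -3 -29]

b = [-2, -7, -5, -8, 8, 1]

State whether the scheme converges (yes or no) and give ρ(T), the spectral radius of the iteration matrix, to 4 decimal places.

yes, ρ = 0.1548

Diagonal D = diag(-50, 64, 59, -47, -47, -29); L, U strict lower/upper.
Jacobi: T = -D⁻¹(L+U), T[0,2] = -(5)/(-50) = +0.1000; T[0,0] = 0.
  T[0,:] = [+0.0000 -0.0800 +0.1000 +0.0600 +0.0200 -0.0800]
  T[1,:] = [+0.0625 +0.0000 -0.0781 -0.0781 -0.0625 +0.0625]
  T[2,:] = [+0.0508 +0.1017 +0.0000 +0.0678 -0.0678 +0.0508]
  T[3,:] = [+0.0213 -0.1064 +0.0851 +0.0000 +0.0851 -0.0426]
  T[4,:] = [-0.0426 +0.1277 -0.0638 -0.0213 +0.0000 -0.0851]
  T[5,:] = [+0.0345 -0.0690 -0.0345 +0.1034 -0.1034 +0.0000]
|roots of det(T-λI)|: 0.1548, 0.1232, 0.1232, 0.1019, 0.0811, 0.0811.
ρ(T) = max|λ| = 0.1548; 0.1548 < 1 ⇒ converges.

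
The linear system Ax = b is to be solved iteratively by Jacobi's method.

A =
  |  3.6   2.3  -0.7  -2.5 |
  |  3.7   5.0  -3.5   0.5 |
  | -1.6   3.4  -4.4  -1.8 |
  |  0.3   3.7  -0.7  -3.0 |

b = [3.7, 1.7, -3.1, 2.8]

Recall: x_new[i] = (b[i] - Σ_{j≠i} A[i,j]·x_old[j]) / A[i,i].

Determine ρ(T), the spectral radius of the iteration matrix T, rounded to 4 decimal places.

1.2609

Split A = D + L + U, D = diag(3.6, 5, -4.4, -3).
Jacobi T = -D⁻¹(L+U): T[2,1] = -(3.4)/(-4.4) = +0.7727; T[2,2] = 0.
  T[0,:] = [+0.0000, -0.6389, +0.1944, +0.6944]
  T[1,:] = [-0.7400, +0.0000, +0.7000, -0.1000]
  T[2,:] = [-0.3636, +0.7727, +0.0000, -0.4091]
  T[3,:] = [+0.1000, +1.2333, -0.2333, +0.0000]
|λ(T)| sorted: 1.2609, 0.8819, 0.8819, 0.1244.
spectral radius ρ = 1.2609; 1.2609 > 1 ⇒ diverges.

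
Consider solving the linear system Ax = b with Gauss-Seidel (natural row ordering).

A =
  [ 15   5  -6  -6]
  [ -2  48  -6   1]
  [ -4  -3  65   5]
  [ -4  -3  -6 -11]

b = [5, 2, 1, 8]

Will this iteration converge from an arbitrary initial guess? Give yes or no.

yes

Let D = diag(15, 48, 65, -11); L, U the strict triangles.
Gauss-Seidel: T = -(D+L)⁻¹U, row 0 first, T[0,1] = -(5)/(15) = -0.3333; later rows by forward substitution.
  T[0,:] = [+0.0000 -0.3333 +0.4000 +0.4000]
  T[1,:] = [+0.0000 -0.0139 +0.1417 -0.0042]
  T[2,:] = [+0.0000 -0.0212 +0.0312 -0.0525]
  T[3,:] = [+0.0000 +0.1365 -0.2011 -0.1157]
|eigenvalues of T|: 0.1840, 0.0796, 0.0796, 0.0000.
ρ = 0.1840; 0.1840 < 1 ⇒ converges.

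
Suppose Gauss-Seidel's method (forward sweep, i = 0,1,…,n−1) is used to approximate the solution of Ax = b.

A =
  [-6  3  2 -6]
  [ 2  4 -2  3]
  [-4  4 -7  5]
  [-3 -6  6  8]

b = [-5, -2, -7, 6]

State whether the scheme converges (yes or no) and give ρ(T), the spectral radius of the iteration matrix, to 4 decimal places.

no, ρ = 1.5448

A = D + L + U where D = diag(-6, 4, -7, 8).
Gauss-Seidel: T = -(D+L)⁻¹U, row 0 first, T[0,3] = -(-6)/(-6) = -1.0000; later rows by forward substitution.
  T[0,:] = [+0.0000  +0.5000  +0.3333  -1.0000]
  T[1,:] = [+0.0000  -0.2500  +0.3333  -0.2500]
  T[2,:] = [+0.0000  -0.4286  +0.0000  +1.1429]
  T[3,:] = [+0.0000  +0.3214  +0.3750  -1.4196]
|roots of det(T-λI)|: 1.5448, 0.2798, 0.1549, 0.0000.
spectral radius ρ = 1.5448; 1.5448 > 1 ⇒ diverges.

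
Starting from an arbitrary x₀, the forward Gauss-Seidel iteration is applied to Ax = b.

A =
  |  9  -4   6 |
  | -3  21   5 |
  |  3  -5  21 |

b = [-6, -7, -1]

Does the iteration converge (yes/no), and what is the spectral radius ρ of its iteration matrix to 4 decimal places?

yes, ρ = 0.1689

Let D = diag(9, 21, 21); L, U the strict triangles.
Gauss-Seidel: T = -(D+L)⁻¹U, row 0 first, T[0,2] = -(6)/(9) = -0.6667; later rows by forward substitution.
  T[0,:] = [+0.0000, +0.4444, -0.6667]
  T[1,:] = [+0.0000, +0.0635, -0.3333]
  T[2,:] = [+0.0000, -0.0484, +0.0159]
|λ(T)| sorted: 0.1689, 0.0895, 0.0000.
ρ = 0.1689; 0.1689 < 1 ⇒ converges.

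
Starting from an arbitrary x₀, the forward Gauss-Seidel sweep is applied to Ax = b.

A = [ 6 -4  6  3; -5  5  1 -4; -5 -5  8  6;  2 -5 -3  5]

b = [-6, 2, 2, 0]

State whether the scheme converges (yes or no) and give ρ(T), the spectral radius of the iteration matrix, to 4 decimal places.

no, ρ = 1.6891

A = D + L + U where D = diag(6, 5, 8, 5).
GS T = -(D+L)⁻¹U: row 0 first, T[0,1] = -(-4)/(6) = +0.6667; later rows by forward substitution.
  T[0,:] = [+0.0000 +0.6667 -1.0000 -0.5000]
  T[1,:] = [+0.0000 +0.6667 -1.2000 +0.3000]
  T[2,:] = [+0.0000 +0.8333 -1.3750 -0.8750]
  T[3,:] = [+0.0000 +0.9000 -1.6250 -0.0250]
moduli |λ_i(T)| = 1.6891, 0.9304, 0.0255, 0.0000.
ρ(T) = max|λ| = 1.6891; 1.6891 > 1 ⇒ diverges.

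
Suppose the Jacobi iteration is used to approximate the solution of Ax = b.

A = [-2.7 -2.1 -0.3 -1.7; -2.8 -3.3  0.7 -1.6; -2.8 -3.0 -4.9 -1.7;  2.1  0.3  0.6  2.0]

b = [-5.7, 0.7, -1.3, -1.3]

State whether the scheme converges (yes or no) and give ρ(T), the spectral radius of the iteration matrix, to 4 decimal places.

no, ρ = 1.4062

Split A = D + L + U, D = diag(-2.7, -3.3, -4.9, 2).
Jacobi: T = -D⁻¹(L+U), T[3,1] = -(0.3)/(2) = -0.1500; T[3,3] = 0.
  T[0,:] = [+0.0000  -0.7778  -0.1111  -0.6296]
  T[1,:] = [-0.8485  +0.0000  +0.2121  -0.4848]
  T[2,:] = [-0.5714  -0.6122  +0.0000  -0.3469]
  T[3,:] = [-1.0500  -0.1500  -0.3000  +0.0000]
|eigenvalues of T|: 1.4062, 0.9411, 0.3291, 0.3291.
spectral radius ρ = 1.4062; 1.4062 > 1, so it fails to converge.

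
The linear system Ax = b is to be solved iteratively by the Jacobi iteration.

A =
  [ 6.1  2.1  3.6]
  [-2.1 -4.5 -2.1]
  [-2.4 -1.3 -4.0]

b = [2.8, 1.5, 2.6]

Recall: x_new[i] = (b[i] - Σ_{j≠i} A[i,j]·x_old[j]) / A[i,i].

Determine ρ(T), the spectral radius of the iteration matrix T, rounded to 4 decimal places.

0.9307

Diagonal D = diag(6.1, -4.5, -4); L, U strict lower/upper.
T_J = -D⁻¹(L+U): T[0,2] = -(3.6)/(6.1) = -0.5902; T[0,0] = 0.
  T[0,:] = [+0.0000  -0.3443  -0.5902]
  T[1,:] = [-0.4667  +0.0000  -0.4667]
  T[2,:] = [-0.6000  -0.3250  +0.0000]
moduli |λ_i(T)| = 0.9307, 0.5949, 0.3357.
spectral radius ρ = 0.9307; 0.9307 < 1 ⇒ converges.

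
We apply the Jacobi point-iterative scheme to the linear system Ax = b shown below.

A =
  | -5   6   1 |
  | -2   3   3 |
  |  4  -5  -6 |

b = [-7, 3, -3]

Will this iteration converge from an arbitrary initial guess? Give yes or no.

Diagonal D = diag(-5, 3, -6); L, U strict lower/upper.
Jacobi: T = -D⁻¹(L+U), T[0,2] = -(1)/(-5) = +0.2000; T[0,0] = 0.
  T[0,:] = [+0.0000 +1.2000 +0.2000]
  T[1,:] = [+0.6667 +0.0000 -1.0000]
  T[2,:] = [+0.6667 -0.8333 +0.0000]
eigenvalue magnitudes: 1.5362, 0.7701, 0.7701.
spectral radius ρ = 1.5362; 1.5362 > 1: divergent.

no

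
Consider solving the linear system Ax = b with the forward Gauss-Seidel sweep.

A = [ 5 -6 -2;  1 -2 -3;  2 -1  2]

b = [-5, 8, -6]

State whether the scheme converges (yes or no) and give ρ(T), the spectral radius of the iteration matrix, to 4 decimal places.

A = D + L + U where D = diag(5, -2, 2).
GS T = -(D+L)⁻¹U: row 0 first, T[0,1] = -(-6)/(5) = +1.2000; later rows by forward substitution.
  T[0,:] = [+0.0000 +1.2000 +0.4000]
  T[1,:] = [+0.0000 +0.6000 -1.3000]
  T[2,:] = [+0.0000 -0.9000 -1.0500]
|λ(T)| sorted: 1.5854, 1.1354, 0.0000.
ρ = 1.5854; 1.5854 > 1 ⇒ diverges.

no, ρ = 1.5854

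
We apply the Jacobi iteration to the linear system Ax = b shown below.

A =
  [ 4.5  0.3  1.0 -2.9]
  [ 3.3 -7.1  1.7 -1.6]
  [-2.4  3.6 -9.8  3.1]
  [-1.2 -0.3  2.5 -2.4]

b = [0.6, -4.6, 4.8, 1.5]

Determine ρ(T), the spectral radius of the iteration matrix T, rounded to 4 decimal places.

0.8460

Split A = D + L + U, D = diag(4.5, -7.1, -9.8, -2.4).
Jacobi T = -D⁻¹(L+U): T[2,1] = -(3.6)/(-9.8) = +0.3673; T[2,2] = 0.
  T[0,:] = [+0.0000  -0.0667  -0.2222  +0.6444]
  T[1,:] = [+0.4648  +0.0000  +0.2394  -0.2254]
  T[2,:] = [-0.2449  +0.3673  +0.0000  +0.3163]
  T[3,:] = [-0.5000  -0.1250  +1.0417  +0.0000]
eigenvalue magnitudes: 0.8460, 0.6252, 0.6252, 0.4535.
ρ(T) = max|λ| = 0.8460; 0.8460 < 1 ⇒ converges.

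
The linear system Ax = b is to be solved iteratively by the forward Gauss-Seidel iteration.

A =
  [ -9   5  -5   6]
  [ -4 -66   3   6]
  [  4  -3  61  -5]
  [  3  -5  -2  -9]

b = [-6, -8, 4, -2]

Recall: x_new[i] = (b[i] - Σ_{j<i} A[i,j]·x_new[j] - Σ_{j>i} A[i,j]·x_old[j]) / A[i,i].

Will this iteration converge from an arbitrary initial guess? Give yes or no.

yes

Write A = D+L+U with D = diag(-9, -66, 61, -9).
GS T = -(D+L)⁻¹U: row 0 first, T[0,1] = -(5)/(-9) = +0.5556; later rows by forward substitution.
  T[0,:] = [+0.0000 +0.5556 -0.5556 +0.6667]
  T[1,:] = [+0.0000 -0.0337 +0.0791 +0.0505]
  T[2,:] = [+0.0000 -0.0381 +0.0403 +0.0407]
  T[3,:] = [+0.0000 +0.2124 -0.2381 +0.1851]
eigenvalue magnitudes: 0.1997, 0.0588, 0.0588, 0.0000.
ρ(T) = max|λ| = 0.1997; 0.1997 < 1: convergent.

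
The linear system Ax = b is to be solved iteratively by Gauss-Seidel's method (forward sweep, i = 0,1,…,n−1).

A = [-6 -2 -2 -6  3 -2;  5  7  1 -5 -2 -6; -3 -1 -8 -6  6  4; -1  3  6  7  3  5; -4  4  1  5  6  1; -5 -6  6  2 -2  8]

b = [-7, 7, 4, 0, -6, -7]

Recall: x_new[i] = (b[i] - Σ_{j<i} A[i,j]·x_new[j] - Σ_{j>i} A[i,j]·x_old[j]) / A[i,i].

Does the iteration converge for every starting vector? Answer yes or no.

no

Let D = diag(-6, 7, -8, 7, 6, 8); L, U the strict triangles.
GS T = -(D+L)⁻¹U: row 0 first, T[0,4] = -(3)/(-6) = +0.5000; later rows by forward substitution.
  T[0,:] = [+0.0000 -0.3333 -0.3333 -1.0000 +0.5000 -0.3333]
  T[1,:] = [+0.0000 +0.2381 +0.0952 +1.4286 -0.0714 +1.0952]
  T[2,:] = [+0.0000 +0.0952 +0.1131 -0.5536 +0.5714 +0.4881]
  T[3,:] = [+0.0000 -0.2313 -0.1854 -0.2806 -0.8163 -1.6497]
  T[4,:] = [+0.0000 -0.2041 -0.1501 -1.2929 +0.9660 +0.1743]
  T[5,:] = [+0.0000 -0.0944 -0.2129 +0.6085 +0.2759 +0.7030]
|eigenvalues of T|: 1.5090, 0.8779, 0.8779, 0.0530, 0.0259, 0.0000.
spectral radius ρ = 1.5090; 1.5090 > 1, so it fails to converge.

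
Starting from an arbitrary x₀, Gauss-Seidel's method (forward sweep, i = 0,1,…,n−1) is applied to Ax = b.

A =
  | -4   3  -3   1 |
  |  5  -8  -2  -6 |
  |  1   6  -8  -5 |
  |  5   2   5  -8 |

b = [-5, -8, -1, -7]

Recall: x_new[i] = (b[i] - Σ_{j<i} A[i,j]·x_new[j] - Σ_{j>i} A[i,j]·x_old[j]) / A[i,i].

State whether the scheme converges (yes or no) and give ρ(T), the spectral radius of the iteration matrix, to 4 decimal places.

A = D + L + U where D = diag(-4, -8, -8, -8).
Gauss-Seidel: T = -(D+L)⁻¹U, row 0 first, T[0,3] = -(1)/(-4) = +0.2500; later rows by forward substitution.
  T[0,:] = [+0.0000  +0.7500  -0.7500  +0.2500]
  T[1,:] = [+0.0000  +0.4688  -0.7188  -0.5937]
  T[2,:] = [+0.0000  +0.4453  -0.6328  -1.0391]
  T[3,:] = [+0.0000  +0.8643  -1.0439  -0.6416]
|λ(T)| sorted: 1.1382, 0.4696, 0.1370, 0.0000.
spectral radius ρ = 1.1382; 1.1382 > 1: divergent.

no, ρ = 1.1382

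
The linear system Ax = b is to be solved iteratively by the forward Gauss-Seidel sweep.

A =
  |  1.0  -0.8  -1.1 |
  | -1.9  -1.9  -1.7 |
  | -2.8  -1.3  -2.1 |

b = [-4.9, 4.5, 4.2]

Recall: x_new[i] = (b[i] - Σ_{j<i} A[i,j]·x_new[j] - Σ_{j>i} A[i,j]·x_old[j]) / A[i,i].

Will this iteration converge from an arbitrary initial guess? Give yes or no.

Diagonal D = diag(1, -1.9, -2.1); L, U strict lower/upper.
Gauss-Seidel: T = -(D+L)⁻¹U, row 0 first, T[0,2] = -(-1.1)/(1) = +1.1000; later rows by forward substitution.
  T[0,:] = [+0.0000 +0.8000 +1.1000]
  T[1,:] = [+0.0000 -0.8000 -1.9947]
  T[2,:] = [+0.0000 -0.5714 -0.2318]
|roots of det(T-λI)|: 1.6207, 0.5889, 0.0000.
ρ(T) = max|λ| = 1.6207; 1.6207 > 1 ⇒ diverges.

no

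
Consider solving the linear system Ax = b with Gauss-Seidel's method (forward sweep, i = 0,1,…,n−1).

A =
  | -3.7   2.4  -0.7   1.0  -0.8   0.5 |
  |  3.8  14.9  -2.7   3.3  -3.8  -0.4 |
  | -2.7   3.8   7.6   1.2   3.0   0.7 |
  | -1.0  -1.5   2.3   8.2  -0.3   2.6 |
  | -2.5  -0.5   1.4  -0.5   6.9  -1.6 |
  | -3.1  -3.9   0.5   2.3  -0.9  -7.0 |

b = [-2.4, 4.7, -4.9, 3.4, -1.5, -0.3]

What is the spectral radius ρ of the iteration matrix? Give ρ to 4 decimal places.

0.6727

Split A = D + L + U, D = diag(-3.7, 14.9, 7.6, 8.2, 6.9, -7).
GS T = -(D+L)⁻¹U: row 0 first, T[0,5] = -(0.5)/(-3.7) = +0.1351; later rows by forward substitution.
  T[0,:] = [+0.0000, +0.6486, -0.1892, +0.2703, -0.2162, +0.1351]
  T[1,:] = [+0.0000, -0.1654, +0.2295, -0.2904, +0.3102, -0.0076]
  T[2,:] = [+0.0000, +0.3132, -0.1819, +0.0833, -0.6266, -0.0403]
  T[3,:] = [+0.0000, -0.0390, +0.0699, -0.0435, +0.2427, -0.2907]
  T[4,:] = [+0.0000, +0.1567, -0.0099, +0.0568, +0.0889, +0.2674]
  T[5,:] = [+0.0000, -0.2057, -0.0328, +0.0264, -0.0535, -0.1884]
eigenvalue magnitudes: 0.6727, 0.2135, 0.2135, 0.1221, 0.0186, 0.0000.
ρ = 0.6727; 0.6727 < 1 ⇒ converges.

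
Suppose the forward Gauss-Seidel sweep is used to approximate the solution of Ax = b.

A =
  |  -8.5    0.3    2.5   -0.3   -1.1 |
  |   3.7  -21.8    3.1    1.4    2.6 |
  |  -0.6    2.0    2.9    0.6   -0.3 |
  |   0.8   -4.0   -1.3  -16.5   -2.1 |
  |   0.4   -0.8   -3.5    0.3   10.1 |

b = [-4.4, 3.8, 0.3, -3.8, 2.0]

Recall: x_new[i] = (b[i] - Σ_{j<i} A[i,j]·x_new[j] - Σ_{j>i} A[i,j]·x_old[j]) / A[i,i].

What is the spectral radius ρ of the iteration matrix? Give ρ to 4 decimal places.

0.1733

Let D = diag(-8.5, -21.8, 2.9, -16.5, 10.1); L, U the strict triangles.
T_GS = -(D+L)⁻¹U: row 0 first, T[0,1] = -(0.3)/(-8.5) = +0.0353; later rows by forward substitution.
  T[0,:] = [+0.0000  +0.0353  +0.2941  -0.0353  -0.1294]
  T[1,:] = [+0.0000  +0.0060  +0.1921  +0.0582  +0.0973]
  T[2,:] = [+0.0000  +0.0032  -0.0716  -0.2544  +0.0096]
  T[3,:] = [+0.0000  +0.0000  -0.0267  +0.0042  -0.1579]
  T[4,:] = [+0.0000  +0.0002  -0.0205  -0.0823  +0.0208]
|λ(T)| sorted: 0.1733, 0.1242, 0.0204, 0.0119, 0.0000.
ρ = 0.1733; 0.1733 < 1: convergent.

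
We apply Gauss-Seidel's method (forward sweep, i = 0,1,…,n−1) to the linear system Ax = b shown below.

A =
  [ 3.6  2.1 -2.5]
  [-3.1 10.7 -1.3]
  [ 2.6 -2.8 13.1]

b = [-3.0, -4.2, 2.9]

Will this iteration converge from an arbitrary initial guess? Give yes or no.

Split A = D + L + U, D = diag(3.6, 10.7, 13.1).
T_GS = -(D+L)⁻¹U: row 0 first, T[0,1] = -(2.1)/(3.6) = -0.5833; later rows by forward substitution.
  T[0,:] = [+0.0000  -0.5833  +0.6944]
  T[1,:] = [+0.0000  -0.1690  +0.3227]
  T[2,:] = [+0.0000  +0.0797  -0.0689]
|roots of det(T-λI)|: 0.2869, 0.0490, 0.0000.
spectral radius ρ = 0.2869; 0.2869 < 1: convergent.

yes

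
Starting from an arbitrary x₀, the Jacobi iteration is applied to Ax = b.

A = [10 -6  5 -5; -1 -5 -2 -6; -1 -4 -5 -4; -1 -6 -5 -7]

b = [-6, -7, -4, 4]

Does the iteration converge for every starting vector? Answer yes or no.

no

Let D = diag(10, -5, -5, -7); L, U the strict triangles.
Jacobi: T = -D⁻¹(L+U), T[0,2] = -(5)/(10) = -0.5000; T[0,0] = 0.
  T[0,:] = [+0.0000, +0.6000, -0.5000, +0.5000]
  T[1,:] = [-0.2000, +0.0000, -0.4000, -1.2000]
  T[2,:] = [-0.2000, -0.8000, +0.0000, -0.8000]
  T[3,:] = [-0.1429, -0.8571, -0.7143, +0.0000]
|eigenvalues of T|: 1.5187, 0.9357, 0.6821, 0.0990.
spectral radius ρ = 1.5187; 1.5187 > 1: divergent.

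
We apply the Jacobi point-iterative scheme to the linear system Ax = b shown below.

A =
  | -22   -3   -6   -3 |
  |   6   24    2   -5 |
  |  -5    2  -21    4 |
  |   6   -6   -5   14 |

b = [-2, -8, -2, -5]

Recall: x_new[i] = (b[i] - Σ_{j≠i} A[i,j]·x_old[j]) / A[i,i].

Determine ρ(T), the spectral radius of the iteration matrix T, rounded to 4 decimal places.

Let D = diag(-22, 24, -21, 14); L, U the strict triangles.
T_J = -D⁻¹(L+U): T[2,1] = -(2)/(-21) = +0.0952; T[2,2] = 0.
  T[0,:] = [+0.0000  -0.1364  -0.2727  -0.1364]
  T[1,:] = [-0.2500  +0.0000  -0.0833  +0.2083]
  T[2,:] = [-0.2381  +0.0952  +0.0000  +0.1905]
  T[3,:] = [-0.4286  +0.4286  +0.3571  +0.0000]
moduli |λ_i(T)| = 0.6418, 0.3903, 0.2203, 0.0312.
spectral radius ρ = 0.6418; 0.6418 < 1: convergent.

0.6418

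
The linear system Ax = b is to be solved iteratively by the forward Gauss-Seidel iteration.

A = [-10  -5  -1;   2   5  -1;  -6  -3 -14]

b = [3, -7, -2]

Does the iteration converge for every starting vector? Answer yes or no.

yes

Write A = D+L+U with D = diag(-10, 5, -14).
Gauss-Seidel: T = -(D+L)⁻¹U, row 0 first, T[0,2] = -(-1)/(-10) = -0.1000; later rows by forward substitution.
  T[0,:] = [+0.0000  -0.5000  -0.1000]
  T[1,:] = [+0.0000  +0.2000  +0.2400]
  T[2,:] = [+0.0000  +0.1714  -0.0086]
|λ(T)| sorted: 0.3238, 0.1324, 0.0000.
ρ(T) = max|λ| = 0.3238; 0.3238 < 1: convergent.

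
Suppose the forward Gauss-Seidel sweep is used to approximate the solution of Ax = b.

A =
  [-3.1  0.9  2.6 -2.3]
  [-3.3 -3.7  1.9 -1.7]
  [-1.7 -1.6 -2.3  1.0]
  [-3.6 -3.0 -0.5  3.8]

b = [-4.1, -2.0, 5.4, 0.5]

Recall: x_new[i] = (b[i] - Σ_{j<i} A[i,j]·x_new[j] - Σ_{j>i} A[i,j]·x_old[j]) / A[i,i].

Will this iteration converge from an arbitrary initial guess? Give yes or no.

no

Split A = D + L + U, D = diag(-3.1, -3.7, -2.3, 3.8).
T_GS = -(D+L)⁻¹U: row 0 first, T[0,3] = -(-2.3)/(-3.1) = -0.7419; later rows by forward substitution.
  T[0,:] = [+0.0000  +0.2903  +0.8387  -0.7419]
  T[1,:] = [+0.0000  -0.2589  -0.2345  +0.2023]
  T[2,:] = [+0.0000  -0.0345  -0.4568  +0.8425]
  T[3,:] = [+0.0000  +0.0661  +0.5493  -0.4324]
moduli |λ_i(T)| = 1.1508, 0.2324, 0.2296, 0.0000.
ρ(T) = max|λ| = 1.1508; 1.1508 > 1: divergent.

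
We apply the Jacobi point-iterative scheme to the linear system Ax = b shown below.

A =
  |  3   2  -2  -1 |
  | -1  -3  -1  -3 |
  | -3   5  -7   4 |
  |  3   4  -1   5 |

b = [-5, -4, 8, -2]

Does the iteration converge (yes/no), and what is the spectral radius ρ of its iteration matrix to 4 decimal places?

A = D + L + U where D = diag(3, -3, -7, 5).
Jacobi: T = -D⁻¹(L+U), T[0,2] = -(-2)/(3) = +0.6667; T[0,0] = 0.
  T[0,:] = [+0.0000, -0.6667, +0.6667, +0.3333]
  T[1,:] = [-0.3333, +0.0000, -0.3333, -1.0000]
  T[2,:] = [-0.4286, +0.7143, +0.0000, +0.5714]
  T[3,:] = [-0.6000, -0.8000, +0.2000, +0.0000]
|λ(T)| sorted: 1.1695, 0.7888, 0.7888, 0.4886.
spectral radius ρ = 1.1695; 1.1695 > 1, so it fails to converge.

no, ρ = 1.1695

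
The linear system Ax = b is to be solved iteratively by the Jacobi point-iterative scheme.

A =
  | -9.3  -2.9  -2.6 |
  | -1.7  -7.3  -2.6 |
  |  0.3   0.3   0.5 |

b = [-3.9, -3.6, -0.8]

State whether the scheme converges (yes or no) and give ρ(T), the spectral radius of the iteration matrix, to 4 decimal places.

yes, ρ = 0.7691

Let D = diag(-9.3, -7.3, 0.5); L, U the strict triangles.
Jacobi T = -D⁻¹(L+U): T[0,1] = -(-2.9)/(-9.3) = -0.3118; T[0,0] = 0.
  T[0,:] = [+0.0000 -0.3118 -0.2796]
  T[1,:] = [-0.2329 +0.0000 -0.3562]
  T[2,:] = [-0.6000 -0.6000 +0.0000]
|roots of det(T-λI)|: 0.7691, 0.4867, 0.2824.
ρ(T) = max|λ| = 0.7691; 0.7691 < 1 ⇒ converges.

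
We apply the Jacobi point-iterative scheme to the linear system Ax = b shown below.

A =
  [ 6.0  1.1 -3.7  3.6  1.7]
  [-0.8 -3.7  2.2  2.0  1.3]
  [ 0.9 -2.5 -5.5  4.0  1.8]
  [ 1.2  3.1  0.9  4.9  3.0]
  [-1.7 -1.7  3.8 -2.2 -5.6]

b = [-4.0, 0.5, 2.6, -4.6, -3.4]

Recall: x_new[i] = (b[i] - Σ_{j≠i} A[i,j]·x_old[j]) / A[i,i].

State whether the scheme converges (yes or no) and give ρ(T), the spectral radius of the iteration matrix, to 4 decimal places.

A = D + L + U where D = diag(6, -3.7, -5.5, 4.9, -5.6).
T_J = -D⁻¹(L+U): T[4,3] = -(-2.2)/(-5.6) = -0.3929; T[4,4] = 0.
  T[0,:] = [+0.0000, -0.1833, +0.6167, -0.6000, -0.2833]
  T[1,:] = [-0.2162, +0.0000, +0.5946, +0.5405, +0.3514]
  T[2,:] = [+0.1636, -0.4545, +0.0000, +0.7273, +0.3273]
  T[3,:] = [-0.2449, -0.6327, -0.1837, +0.0000, -0.6122]
  T[4,:] = [-0.3036, -0.3036, +0.6786, -0.3929, +0.0000]
|roots of det(T-λI)|: 1.1397, 0.9481, 0.9481, 0.4662, 0.2317.
ρ(T) = max|λ| = 1.1397; 1.1397 > 1, so it fails to converge.

no, ρ = 1.1397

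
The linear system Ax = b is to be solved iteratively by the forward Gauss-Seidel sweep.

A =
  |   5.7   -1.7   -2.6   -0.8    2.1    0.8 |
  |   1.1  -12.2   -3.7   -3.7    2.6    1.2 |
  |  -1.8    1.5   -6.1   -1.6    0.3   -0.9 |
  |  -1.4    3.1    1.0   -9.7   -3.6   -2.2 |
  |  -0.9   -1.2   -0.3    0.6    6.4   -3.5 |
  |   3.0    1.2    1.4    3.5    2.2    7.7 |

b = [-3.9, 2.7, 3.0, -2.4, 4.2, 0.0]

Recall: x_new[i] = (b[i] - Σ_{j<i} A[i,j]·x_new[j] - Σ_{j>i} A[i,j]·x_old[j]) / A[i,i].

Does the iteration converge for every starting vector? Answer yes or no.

A = D + L + U where D = diag(5.7, -12.2, -6.1, -9.7, 6.4, 7.7).
T_GS = -(D+L)⁻¹U: row 0 first, T[0,1] = -(-1.7)/(5.7) = +0.2982; later rows by forward substitution.
  T[0,:] = [+0.0000 +0.2982 +0.4561 +0.1404 -0.3684 -0.1404]
  T[1,:] = [+0.0000 +0.0269 -0.2622 -0.2906 +0.1799 +0.0857]
  T[2,:] = [+0.0000 -0.0814 -0.1991 -0.3752 +0.2021 -0.0851]
  T[3,:] = [+0.0000 -0.0428 -0.1701 -0.1518 -0.2396 -0.1879]
  T[4,:] = [+0.0000 +0.0472 +0.0216 -0.0381 +0.0139 +0.5568]
  T[5,:] = [+0.0000 -0.0996 -0.0295 +0.1387 +0.1837 -0.0169]
|eigenvalues of T|: 0.5153, 0.3736, 0.2987, 0.2987, 0.1092, 0.0000.
ρ = 0.5153; 0.5153 < 1: convergent.

yes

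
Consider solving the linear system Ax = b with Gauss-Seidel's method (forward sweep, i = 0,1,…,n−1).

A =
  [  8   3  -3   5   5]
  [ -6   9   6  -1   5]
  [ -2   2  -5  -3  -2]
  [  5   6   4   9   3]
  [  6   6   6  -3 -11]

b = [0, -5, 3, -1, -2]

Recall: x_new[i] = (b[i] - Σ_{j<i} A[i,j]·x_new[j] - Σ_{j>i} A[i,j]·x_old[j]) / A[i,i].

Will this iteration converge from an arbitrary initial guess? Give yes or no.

no

Let D = diag(8, 9, -5, 9, -11); L, U the strict triangles.
GS T = -(D+L)⁻¹U: row 0 first, T[0,4] = -(5)/(8) = -0.6250; later rows by forward substitution.
  T[0,:] = [+0.0000  -0.3750  +0.3750  -0.6250  -0.6250]
  T[1,:] = [+0.0000  -0.2500  -0.4167  -0.3056  -0.9722]
  T[2,:] = [+0.0000  +0.0500  -0.3167  -0.4722  -0.5389]
  T[3,:] = [+0.0000  +0.3528  +0.2102  +0.7608  +0.9015]
  T[4,:] = [+0.0000  -0.4098  -0.2528  -0.9726  -1.4110]
eigenvalue magnitudes: 1.2105, 0.3536, 0.2524, 0.2524, 0.0000.
ρ = 1.2105; 1.2105 > 1: divergent.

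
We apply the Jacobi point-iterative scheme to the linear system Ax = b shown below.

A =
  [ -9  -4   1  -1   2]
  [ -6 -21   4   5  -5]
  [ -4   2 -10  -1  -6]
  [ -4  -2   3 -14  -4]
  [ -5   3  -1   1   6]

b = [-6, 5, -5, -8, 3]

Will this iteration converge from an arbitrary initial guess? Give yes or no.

yes

A = D + L + U where D = diag(-9, -21, -10, -14, 6).
T_J = -D⁻¹(L+U): T[4,0] = -(-5)/(6) = +0.8333; T[4,4] = 0.
  T[0,:] = [+0.0000  -0.4444  +0.1111  -0.1111  +0.2222]
  T[1,:] = [-0.2857  +0.0000  +0.1905  +0.2381  -0.2381]
  T[2,:] = [-0.4000  +0.2000  +0.0000  -0.1000  -0.6000]
  T[3,:] = [-0.2857  -0.1429  +0.2143  +0.0000  -0.2857]
  T[4,:] = [+0.8333  -0.5000  +0.1667  -0.1667  +0.0000]
eigenvalue magnitudes: 0.8901, 0.4762, 0.4762, 0.4642, 0.0506.
ρ = 0.8901; 0.8901 < 1, so it converges for any x₀.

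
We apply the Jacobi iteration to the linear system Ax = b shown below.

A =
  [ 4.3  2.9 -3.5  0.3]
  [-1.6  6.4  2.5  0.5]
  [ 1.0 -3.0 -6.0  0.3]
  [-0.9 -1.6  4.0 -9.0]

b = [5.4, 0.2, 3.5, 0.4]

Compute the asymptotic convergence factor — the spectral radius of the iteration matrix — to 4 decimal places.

0.5459

Let D = diag(4.3, 6.4, -6, -9); L, U the strict triangles.
T_J = -D⁻¹(L+U): T[1,0] = -(-1.6)/(6.4) = +0.2500; T[1,1] = 0.
  T[0,:] = [+0.0000 -0.6744 +0.8140 -0.0698]
  T[1,:] = [+0.2500 +0.0000 -0.3906 -0.0781]
  T[2,:] = [+0.1667 -0.5000 +0.0000 +0.0500]
  T[3,:] = [-0.1000 -0.1778 +0.4444 +0.0000]
|roots of det(T-λI)|: 0.5459, 0.2801, 0.2801, 0.0272.
spectral radius ρ = 0.5459; 0.5459 < 1: convergent.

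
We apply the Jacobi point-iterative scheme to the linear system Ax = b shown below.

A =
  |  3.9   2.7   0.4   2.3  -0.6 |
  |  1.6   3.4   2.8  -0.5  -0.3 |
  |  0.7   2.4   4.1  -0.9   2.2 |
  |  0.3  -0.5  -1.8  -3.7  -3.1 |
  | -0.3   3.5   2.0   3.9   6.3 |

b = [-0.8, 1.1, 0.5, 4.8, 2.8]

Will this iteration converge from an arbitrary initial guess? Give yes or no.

no

Write A = D+L+U with D = diag(3.9, 3.4, 4.1, -3.7, 6.3).
T_J = -D⁻¹(L+U): T[0,1] = -(2.7)/(3.9) = -0.6923; T[0,0] = 0.
  T[0,:] = [+0.0000, -0.6923, -0.1026, -0.5897, +0.1538]
  T[1,:] = [-0.4706, +0.0000, -0.8235, +0.1471, +0.0882]
  T[2,:] = [-0.1707, -0.5854, +0.0000, +0.2195, -0.5366]
  T[3,:] = [+0.0811, -0.1351, -0.4865, +0.0000, -0.8378]
  T[4,:] = [+0.0476, -0.5556, -0.3175, -0.6190, +0.0000]
|eigenvalues of T|: 1.1639, 0.8330, 0.8330, 0.4075, 0.0019.
ρ(T) = max|λ| = 1.1639; 1.1639 > 1: divergent.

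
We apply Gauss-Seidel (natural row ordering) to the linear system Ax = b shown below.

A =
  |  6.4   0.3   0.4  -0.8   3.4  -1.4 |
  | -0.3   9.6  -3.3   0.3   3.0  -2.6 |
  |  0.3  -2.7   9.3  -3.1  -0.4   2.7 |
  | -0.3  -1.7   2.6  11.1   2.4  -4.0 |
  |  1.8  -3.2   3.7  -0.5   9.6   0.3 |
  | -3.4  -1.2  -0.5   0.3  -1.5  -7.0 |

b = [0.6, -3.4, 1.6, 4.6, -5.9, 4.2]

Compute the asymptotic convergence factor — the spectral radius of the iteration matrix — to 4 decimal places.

0.5009

Write A = D+L+U with D = diag(6.4, 9.6, 9.3, 11.1, 9.6, -7).
Gauss-Seidel: T = -(D+L)⁻¹U, row 0 first, T[0,3] = -(-0.8)/(6.4) = +0.1250; later rows by forward substitution.
  T[0,:] = [+0.0000  -0.0469  -0.0625  +0.1250  -0.5312  +0.2188]
  T[1,:] = [+0.0000  -0.0015  +0.3418  -0.0273  -0.3291  +0.2777]
  T[2,:] = [+0.0000  +0.0011  +0.1012  +0.3214  -0.0354  -0.2168]
  T[3,:] = [+0.0000  -0.0017  +0.0269  -0.0761  -0.2727  +0.4596]
  T[4,:] = [+0.0000  +0.0078  +0.0880  -0.1604  -0.0107  +0.1278]
  T[5,:] = [+0.0000  +0.0212  -0.0532  -0.0479  +0.3076  -0.1461]
moduli |λ_i(T)| = 0.5009, 0.2497, 0.2497, 0.1324, 0.0043, 0.0000.
ρ(T) = max|λ| = 0.5009; 0.5009 < 1 ⇒ converges.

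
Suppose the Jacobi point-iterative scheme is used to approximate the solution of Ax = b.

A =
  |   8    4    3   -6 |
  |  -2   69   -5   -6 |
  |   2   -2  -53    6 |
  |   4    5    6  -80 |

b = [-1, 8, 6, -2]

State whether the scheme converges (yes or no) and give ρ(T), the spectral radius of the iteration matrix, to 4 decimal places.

yes, ρ = 0.1722

Write A = D+L+U with D = diag(8, 69, -53, -80).
T_J = -D⁻¹(L+U): T[2,3] = -(6)/(-53) = +0.1132; T[2,2] = 0.
  T[0,:] = [+0.0000, -0.5000, -0.3750, +0.7500]
  T[1,:] = [+0.0290, +0.0000, +0.0725, +0.0870]
  T[2,:] = [+0.0377, -0.0377, +0.0000, +0.1132]
  T[3,:] = [+0.0500, +0.0625, +0.0750, +0.0000]
|eigenvalues of T|: 0.1722, 0.0768, 0.0768, 0.0252.
ρ = 0.1722; 0.1722 < 1 ⇒ converges.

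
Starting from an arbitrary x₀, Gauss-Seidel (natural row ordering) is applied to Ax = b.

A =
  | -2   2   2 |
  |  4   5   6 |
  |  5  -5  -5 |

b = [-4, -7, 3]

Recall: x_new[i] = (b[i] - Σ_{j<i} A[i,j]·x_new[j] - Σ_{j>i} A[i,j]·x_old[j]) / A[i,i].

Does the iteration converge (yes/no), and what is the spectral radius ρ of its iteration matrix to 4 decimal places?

no, ρ = 1.2000

Diagonal D = diag(-2, 5, -5); L, U strict lower/upper.
GS T = -(D+L)⁻¹U: row 0 first, T[0,1] = -(2)/(-2) = +1.0000; later rows by forward substitution.
  T[0,:] = [+0.0000, +1.0000, +1.0000]
  T[1,:] = [+0.0000, -0.8000, -2.0000]
  T[2,:] = [+0.0000, +1.8000, +3.0000]
|roots of det(T-λI)|: 1.2000, 1.0000, 0.0000.
spectral radius ρ = 1.2000; 1.2000 > 1, so it fails to converge.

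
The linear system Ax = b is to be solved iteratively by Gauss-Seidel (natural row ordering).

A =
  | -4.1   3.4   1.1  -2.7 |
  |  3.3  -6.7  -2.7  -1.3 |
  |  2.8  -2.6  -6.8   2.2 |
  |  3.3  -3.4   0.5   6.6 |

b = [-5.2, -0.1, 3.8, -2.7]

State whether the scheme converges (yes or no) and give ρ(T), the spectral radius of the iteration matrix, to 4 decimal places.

yes, ρ = 0.6080

Write A = D+L+U with D = diag(-4.1, -6.7, -6.8, 6.6).
T_GS = -(D+L)⁻¹U: row 0 first, T[0,1] = -(3.4)/(-4.1) = +0.8293; later rows by forward substitution.
  T[0,:] = [+0.0000 +0.8293 +0.2683 -0.6585]
  T[1,:] = [+0.0000 +0.4084 -0.2708 -0.5184]
  T[2,:] = [+0.0000 +0.1853 +0.2140 +0.2506]
  T[3,:] = [+0.0000 -0.2183 -0.2899 +0.0432]
moduli |λ_i(T)| = 0.6080, 0.2982, 0.2982, 0.0000.
ρ = 0.6080; 0.6080 < 1: convergent.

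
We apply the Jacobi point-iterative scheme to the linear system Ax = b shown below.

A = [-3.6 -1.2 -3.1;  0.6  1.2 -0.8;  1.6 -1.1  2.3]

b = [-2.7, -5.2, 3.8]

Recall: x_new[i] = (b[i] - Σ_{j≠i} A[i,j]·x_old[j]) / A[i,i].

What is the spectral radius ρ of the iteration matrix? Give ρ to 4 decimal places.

Write A = D+L+U with D = diag(-3.6, 1.2, 2.3).
T_J = -D⁻¹(L+U): T[1,0] = -(0.6)/(1.2) = -0.5000; T[1,1] = 0.
  T[0,:] = [+0.0000, -0.3333, -0.8611]
  T[1,:] = [-0.5000, +0.0000, +0.6667]
  T[2,:] = [-0.6957, +0.4783, +0.0000]
moduli |λ_i(T)| = 1.1791, 0.7941, 0.3850.
ρ(T) = max|λ| = 1.1791; 1.1791 > 1, so it fails to converge.

1.1791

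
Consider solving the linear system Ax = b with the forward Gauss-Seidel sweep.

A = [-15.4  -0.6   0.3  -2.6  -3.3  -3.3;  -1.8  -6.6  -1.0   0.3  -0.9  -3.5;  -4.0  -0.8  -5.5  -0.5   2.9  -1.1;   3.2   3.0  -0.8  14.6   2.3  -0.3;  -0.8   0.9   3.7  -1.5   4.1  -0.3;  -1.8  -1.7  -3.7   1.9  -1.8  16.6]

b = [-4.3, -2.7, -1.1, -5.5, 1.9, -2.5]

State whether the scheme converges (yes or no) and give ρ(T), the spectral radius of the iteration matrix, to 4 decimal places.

yes, ρ = 0.7304

Write A = D+L+U with D = diag(-15.4, -6.6, -5.5, 14.6, 4.1, 16.6).
T_GS = -(D+L)⁻¹U: row 0 first, T[0,4] = -(-3.3)/(-15.4) = -0.2143; later rows by forward substitution.
  T[0,:] = [+0.0000 -0.0390 +0.0195 -0.1688 -0.2143 -0.2143]
  T[1,:] = [+0.0000 +0.0106 -0.1568 +0.0915 -0.0779 -0.4719]
  T[2,:] = [+0.0000 +0.0268 +0.0086 +0.0186 +0.6945 +0.0245]
  T[3,:] = [+0.0000 +0.0078 +0.0284 +0.0192 -0.0565 +0.1658]
  T[4,:] = [+0.0000 -0.0312 +0.0408 -0.0628 -0.6721 +0.1735]
  T[5,:] = [+0.0000 -0.0014 -0.0108 -0.0138 +0.0572 -0.0663]
eigenvalue magnitudes: 0.7304, 0.0685, 0.0431, 0.0431, 0.0072, 0.0000.
ρ(T) = max|λ| = 0.7304; 0.7304 < 1, so it converges for any x₀.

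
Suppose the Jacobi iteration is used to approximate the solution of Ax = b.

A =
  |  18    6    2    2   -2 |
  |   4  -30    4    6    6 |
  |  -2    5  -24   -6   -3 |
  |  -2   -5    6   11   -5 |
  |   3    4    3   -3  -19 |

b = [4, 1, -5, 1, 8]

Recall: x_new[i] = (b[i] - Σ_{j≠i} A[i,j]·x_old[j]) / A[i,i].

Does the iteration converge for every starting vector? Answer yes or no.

A = D + L + U where D = diag(18, -30, -24, 11, -19).
Jacobi: T = -D⁻¹(L+U), T[3,2] = -(6)/(11) = -0.5455; T[3,3] = 0.
  T[0,:] = [+0.0000, -0.3333, -0.1111, -0.1111, +0.1111]
  T[1,:] = [+0.1333, +0.0000, +0.1333, +0.2000, +0.2000]
  T[2,:] = [-0.0833, +0.2083, +0.0000, -0.2500, -0.1250]
  T[3,:] = [+0.1818, +0.4545, -0.5455, +0.0000, +0.4545]
  T[4,:] = [+0.1579, +0.2105, +0.1579, -0.1579, +0.0000]
|roots of det(T-λI)|: 0.5585, 0.4093, 0.4093, 0.1780, 0.1667.
ρ(T) = max|λ| = 0.5585; 0.5585 < 1, so it converges for any x₀.

yes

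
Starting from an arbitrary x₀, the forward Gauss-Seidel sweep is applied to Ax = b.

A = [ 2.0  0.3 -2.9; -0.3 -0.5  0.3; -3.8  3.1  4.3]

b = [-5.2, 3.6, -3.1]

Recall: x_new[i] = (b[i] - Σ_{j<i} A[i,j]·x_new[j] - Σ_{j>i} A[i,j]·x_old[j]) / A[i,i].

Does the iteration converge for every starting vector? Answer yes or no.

A = D + L + U where D = diag(2, -0.5, 4.3).
Gauss-Seidel: T = -(D+L)⁻¹U, row 0 first, T[0,2] = -(-2.9)/(2) = +1.4500; later rows by forward substitution.
  T[0,:] = [+0.0000  -0.1500  +1.4500]
  T[1,:] = [+0.0000  +0.0900  -0.2700]
  T[2,:] = [+0.0000  -0.1974  +1.4760]
|λ(T)| sorted: 1.5135, 0.0526, 0.0000.
spectral radius ρ = 1.5135; 1.5135 > 1: divergent.

no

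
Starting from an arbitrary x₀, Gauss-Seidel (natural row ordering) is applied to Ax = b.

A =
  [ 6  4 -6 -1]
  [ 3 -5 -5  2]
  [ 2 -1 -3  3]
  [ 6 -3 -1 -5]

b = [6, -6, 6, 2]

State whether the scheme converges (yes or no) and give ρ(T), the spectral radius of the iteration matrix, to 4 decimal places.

Write A = D+L+U with D = diag(6, -5, -3, -5).
Gauss-Seidel: T = -(D+L)⁻¹U, row 0 first, T[0,1] = -(4)/(6) = -0.6667; later rows by forward substitution.
  T[0,:] = [+0.0000  -0.6667  +1.0000  +0.1667]
  T[1,:] = [+0.0000  -0.4000  -0.4000  +0.5000]
  T[2,:] = [+0.0000  -0.3111  +0.8000  +0.9444]
  T[3,:] = [+0.0000  -0.4978  +1.2800  -0.2889]
eigenvalue magnitudes: 1.4907, 0.7326, 0.7326, 0.0000.
ρ(T) = max|λ| = 1.4907; 1.4907 > 1: divergent.

no, ρ = 1.4907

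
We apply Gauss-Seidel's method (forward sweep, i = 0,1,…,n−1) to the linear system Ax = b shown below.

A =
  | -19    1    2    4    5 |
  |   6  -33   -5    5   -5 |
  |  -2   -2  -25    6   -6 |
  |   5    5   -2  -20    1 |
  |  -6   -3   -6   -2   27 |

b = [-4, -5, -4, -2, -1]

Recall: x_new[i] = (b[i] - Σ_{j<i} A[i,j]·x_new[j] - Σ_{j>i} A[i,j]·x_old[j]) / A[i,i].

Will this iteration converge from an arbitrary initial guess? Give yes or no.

yes

Diagonal D = diag(-19, -33, -25, -20, 27); L, U strict lower/upper.
GS T = -(D+L)⁻¹U: row 0 first, T[0,4] = -(5)/(-19) = +0.2632; later rows by forward substitution.
  T[0,:] = [+0.0000 +0.0526 +0.1053 +0.2105 +0.2632]
  T[1,:] = [+0.0000 +0.0096 -0.1324 +0.1898 -0.1037]
  T[2,:] = [+0.0000 -0.0050 +0.0022 +0.2080 -0.2528]
  T[3,:] = [+0.0000 +0.0160 -0.0070 +0.0793 +0.1151]
  T[4,:] = [+0.0000 +0.0128 +0.0086 +0.1200 -0.0007]
|λ(T)| sorted: 0.1734, 0.0723, 0.0723, 0.0234, 0.0000.
ρ(T) = max|λ| = 0.1734; 0.1734 < 1 ⇒ converges.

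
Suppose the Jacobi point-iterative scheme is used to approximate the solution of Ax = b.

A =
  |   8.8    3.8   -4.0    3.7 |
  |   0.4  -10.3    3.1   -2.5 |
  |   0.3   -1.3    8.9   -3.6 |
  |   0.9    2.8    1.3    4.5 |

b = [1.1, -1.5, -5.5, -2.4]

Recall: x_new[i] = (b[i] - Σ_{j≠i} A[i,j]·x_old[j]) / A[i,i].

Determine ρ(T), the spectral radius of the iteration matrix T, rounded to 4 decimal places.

0.5791

Split A = D + L + U, D = diag(8.8, -10.3, 8.9, 4.5).
T_J = -D⁻¹(L+U): T[1,2] = -(3.1)/(-10.3) = +0.3010; T[1,1] = 0.
  T[0,:] = [+0.0000  -0.4318  +0.4545  -0.4205]
  T[1,:] = [+0.0388  +0.0000  +0.3010  -0.2427]
  T[2,:] = [-0.0337  +0.1461  +0.0000  +0.4045]
  T[3,:] = [-0.2000  -0.6222  -0.2889  +0.0000]
|λ(T)| sorted: 0.5791, 0.4239, 0.4239, 0.0481.
ρ = 0.5791; 0.5791 < 1: convergent.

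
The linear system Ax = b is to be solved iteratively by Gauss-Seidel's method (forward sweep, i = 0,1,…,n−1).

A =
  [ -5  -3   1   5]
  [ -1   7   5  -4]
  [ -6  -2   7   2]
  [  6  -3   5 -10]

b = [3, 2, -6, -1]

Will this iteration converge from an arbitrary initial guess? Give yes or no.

yes

Write A = D+L+U with D = diag(-5, 7, 7, -10).
Gauss-Seidel: T = -(D+L)⁻¹U, row 0 first, T[0,3] = -(5)/(-5) = +1.0000; later rows by forward substitution.
  T[0,:] = [+0.0000  -0.6000  +0.2000  +1.0000]
  T[1,:] = [+0.0000  -0.0857  -0.6857  +0.7143]
  T[2,:] = [+0.0000  -0.5388  -0.0245  +0.7755]
  T[3,:] = [+0.0000  -0.6037  +0.3135  +0.7735]
|eigenvalues of T|: 0.8702, 0.4119, 0.2050, 0.0000.
ρ = 0.8702; 0.8702 < 1 ⇒ converges.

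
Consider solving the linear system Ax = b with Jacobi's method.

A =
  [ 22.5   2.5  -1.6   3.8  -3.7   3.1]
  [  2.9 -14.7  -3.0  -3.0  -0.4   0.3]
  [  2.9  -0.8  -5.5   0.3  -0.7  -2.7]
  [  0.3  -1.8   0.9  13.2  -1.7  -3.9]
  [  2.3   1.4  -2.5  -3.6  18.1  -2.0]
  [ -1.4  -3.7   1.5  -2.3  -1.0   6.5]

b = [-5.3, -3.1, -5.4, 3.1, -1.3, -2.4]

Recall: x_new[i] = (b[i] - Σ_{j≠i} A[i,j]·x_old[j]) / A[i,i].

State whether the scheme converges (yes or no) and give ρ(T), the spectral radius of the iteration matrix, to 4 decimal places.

yes, ρ = 0.5555

Split A = D + L + U, D = diag(22.5, -14.7, -5.5, 13.2, 18.1, 6.5).
Jacobi: T = -D⁻¹(L+U), T[2,4] = -(-0.7)/(-5.5) = -0.1273; T[2,2] = 0.
  T[0,:] = [+0.0000 -0.1111 +0.0711 -0.1689 +0.1644 -0.1378]
  T[1,:] = [+0.1973 +0.0000 -0.2041 -0.2041 -0.0272 +0.0204]
  T[2,:] = [+0.5273 -0.1455 +0.0000 +0.0545 -0.1273 -0.4909]
  T[3,:] = [-0.0227 +0.1364 -0.0682 +0.0000 +0.1288 +0.2955]
  T[4,:] = [-0.1271 -0.0773 +0.1381 +0.1989 +0.0000 +0.1105]
  T[5,:] = [+0.2154 +0.5692 -0.2308 +0.3538 +0.1538 +0.0000]
|eigenvalues of T|: 0.5555, 0.3674, 0.2344, 0.2344, 0.1968, 0.1764.
ρ = 0.5555; 0.5555 < 1 ⇒ converges.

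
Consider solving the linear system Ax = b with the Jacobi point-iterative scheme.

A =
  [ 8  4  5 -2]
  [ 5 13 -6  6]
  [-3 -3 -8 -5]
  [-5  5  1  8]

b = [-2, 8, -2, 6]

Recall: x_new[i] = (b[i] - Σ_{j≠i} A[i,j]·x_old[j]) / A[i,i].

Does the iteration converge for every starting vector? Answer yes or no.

no

A = D + L + U where D = diag(8, 13, -8, 8).
T_J = -D⁻¹(L+U): T[1,0] = -(5)/(13) = -0.3846; T[1,1] = 0.
  T[0,:] = [+0.0000  -0.5000  -0.6250  +0.2500]
  T[1,:] = [-0.3846  +0.0000  +0.4615  -0.4615]
  T[2,:] = [-0.3750  -0.3750  +0.0000  -0.6250]
  T[3,:] = [+0.6250  -0.6250  -0.1250  +0.0000]
|λ(T)| sorted: 1.1708, 0.6314, 0.6314, 0.2018.
ρ(T) = max|λ| = 1.1708; 1.1708 > 1 ⇒ diverges.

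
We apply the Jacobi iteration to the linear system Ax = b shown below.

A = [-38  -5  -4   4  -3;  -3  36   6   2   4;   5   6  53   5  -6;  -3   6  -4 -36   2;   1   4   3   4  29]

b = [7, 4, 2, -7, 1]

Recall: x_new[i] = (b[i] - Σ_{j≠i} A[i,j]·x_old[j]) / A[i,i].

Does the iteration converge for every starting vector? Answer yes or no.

Split A = D + L + U, D = diag(-38, 36, 53, -36, 29).
T_J = -D⁻¹(L+U): T[4,1] = -(4)/(29) = -0.1379; T[4,4] = 0.
  T[0,:] = [+0.0000 -0.1316 -0.1053 +0.1053 -0.0789]
  T[1,:] = [+0.0833 +0.0000 -0.1667 -0.0556 -0.1111]
  T[2,:] = [-0.0943 -0.1132 +0.0000 -0.0943 +0.1132]
  T[3,:] = [-0.0833 +0.1667 -0.1111 +0.0000 +0.0556]
  T[4,:] = [-0.0345 -0.1379 -0.1034 -0.1379 +0.0000]
|λ(T)| sorted: 0.2587, 0.1988, 0.1988, 0.1526, 0.0292.
ρ(T) = max|λ| = 0.2587; 0.2587 < 1 ⇒ converges.

yes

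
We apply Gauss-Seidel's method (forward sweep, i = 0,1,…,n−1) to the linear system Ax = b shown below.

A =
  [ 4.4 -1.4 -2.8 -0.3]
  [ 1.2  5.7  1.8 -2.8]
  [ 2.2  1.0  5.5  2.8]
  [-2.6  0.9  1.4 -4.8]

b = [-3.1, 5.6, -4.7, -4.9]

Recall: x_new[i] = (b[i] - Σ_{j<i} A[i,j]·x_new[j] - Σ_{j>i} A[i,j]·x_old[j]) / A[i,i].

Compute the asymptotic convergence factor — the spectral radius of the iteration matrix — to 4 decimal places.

0.7106

A = D + L + U where D = diag(4.4, 5.7, 5.5, -4.8).
GS T = -(D+L)⁻¹U: row 0 first, T[0,2] = -(-2.8)/(4.4) = +0.6364; later rows by forward substitution.
  T[0,:] = [+0.0000 +0.3182 +0.6364 +0.0682]
  T[1,:] = [+0.0000 -0.0670 -0.4498 +0.4769]
  T[2,:] = [+0.0000 -0.1151 -0.1728 -0.6231]
  T[3,:] = [+0.0000 -0.2185 -0.4794 -0.1292]
eigenvalue magnitudes: 0.7106, 0.1975, 0.1975, 0.0000.
ρ = 0.7106; 0.7106 < 1, so it converges for any x₀.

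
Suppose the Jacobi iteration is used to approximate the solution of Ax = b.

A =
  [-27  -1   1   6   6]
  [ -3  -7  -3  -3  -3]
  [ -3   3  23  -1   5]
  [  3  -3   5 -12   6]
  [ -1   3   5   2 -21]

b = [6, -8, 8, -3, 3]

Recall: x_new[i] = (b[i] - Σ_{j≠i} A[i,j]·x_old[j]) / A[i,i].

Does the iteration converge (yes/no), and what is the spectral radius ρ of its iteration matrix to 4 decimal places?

yes, ρ = 0.6207

Split A = D + L + U, D = diag(-27, -7, 23, -12, -21).
T_J = -D⁻¹(L+U): T[0,1] = -(-1)/(-27) = -0.0370; T[0,0] = 0.
  T[0,:] = [+0.0000 -0.0370 +0.0370 +0.2222 +0.2222]
  T[1,:] = [-0.4286 +0.0000 -0.4286 -0.4286 -0.4286]
  T[2,:] = [+0.1304 -0.1304 +0.0000 +0.0435 -0.2174]
  T[3,:] = [+0.2500 -0.2500 +0.4167 +0.0000 +0.5000]
  T[4,:] = [-0.0476 +0.1429 +0.2381 +0.0952 +0.0000]
|roots of det(T-λI)|: 0.6207, 0.3594, 0.3114, 0.3114, 0.1954.
ρ(T) = max|λ| = 0.6207; 0.6207 < 1: convergent.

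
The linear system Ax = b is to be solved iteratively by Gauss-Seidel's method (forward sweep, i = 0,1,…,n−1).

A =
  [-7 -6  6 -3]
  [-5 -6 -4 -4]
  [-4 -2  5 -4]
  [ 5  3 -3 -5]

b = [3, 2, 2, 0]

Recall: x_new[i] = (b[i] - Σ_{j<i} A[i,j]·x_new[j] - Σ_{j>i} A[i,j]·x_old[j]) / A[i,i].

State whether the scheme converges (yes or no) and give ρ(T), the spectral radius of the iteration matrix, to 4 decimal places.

no, ρ = 1.2621

Write A = D+L+U with D = diag(-7, -6, 5, -5).
GS T = -(D+L)⁻¹U: row 0 first, T[0,2] = -(6)/(-7) = +0.8571; later rows by forward substitution.
  T[0,:] = [+0.0000, -0.8571, +0.8571, -0.4286]
  T[1,:] = [+0.0000, +0.7143, -1.3810, -0.3095]
  T[2,:] = [+0.0000, -0.4000, +0.1333, +0.3333]
  T[3,:] = [+0.0000, -0.1886, -0.0514, -0.8143]
|eigenvalues of T|: 1.2621, 0.7378, 0.4909, 0.0000.
spectral radius ρ = 1.2621; 1.2621 > 1 ⇒ diverges.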